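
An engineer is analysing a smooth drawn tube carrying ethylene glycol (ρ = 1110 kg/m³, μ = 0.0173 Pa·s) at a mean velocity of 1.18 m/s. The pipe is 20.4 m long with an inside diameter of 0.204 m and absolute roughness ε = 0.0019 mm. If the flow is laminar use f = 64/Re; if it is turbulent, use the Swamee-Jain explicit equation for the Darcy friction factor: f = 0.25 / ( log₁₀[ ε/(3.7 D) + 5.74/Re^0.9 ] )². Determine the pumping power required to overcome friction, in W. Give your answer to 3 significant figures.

P ≈ 82.2 W

Reynolds number Re = ρVD/μ = 1110 · 1.18 · 0.204 / 0.0173 = 1.545e+04.
Re > 4000 → turbulent. Relative roughness ε/D = 1.9e-06/0.204 = 9.31e-06. Swamee-Jain: f = 0.25/(log₁₀[9.31e-06/3.7 + 5.74/1.545e+04^0.9])² = 0.25/(log₁₀[2.52e-06 + 0.000975])² = 0.25/(-3.01)² = 0.0276.
Darcy-Weisbach: ΔP = f(L/D)(ρV²/2) = 0.0276·(20.4/0.204)·(1110·1.18²/2) = 0.0276·100·772.8 = 2133 Pa.
Q = V·A = 1.18·0.03269 = 0.03857 m³/s.
Pumping power P = QΔP = 0.03857·2133 = 82.25 W = 82.2 W.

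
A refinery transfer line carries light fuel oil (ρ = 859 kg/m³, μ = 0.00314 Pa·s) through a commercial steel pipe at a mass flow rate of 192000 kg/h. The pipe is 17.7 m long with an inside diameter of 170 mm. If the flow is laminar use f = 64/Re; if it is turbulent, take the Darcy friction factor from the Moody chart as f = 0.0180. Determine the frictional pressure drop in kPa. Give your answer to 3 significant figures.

ṁ = 192000 kg/h = 192000/3600 = 53.33 kg/s.
A = πD²/4 = π(0.17)²/4 = 0.0227 m²; mean velocity V = ṁ/(ρA) = 53.33/(859 · 0.0227) = 2.735 m/s.
Reynolds number Re = ρVD/μ = 859 · 2.735 · 0.17 / 0.00314 = 1.272e+05.
Re > 4000 → turbulent; use the Moody-chart value f = 0.0180.
Darcy-Weisbach: ΔP = f(L/D)(ρV²/2) = 0.018·(17.7/0.17)·(859·2.735²/2) = 0.018·104.1·3214 = 6023 Pa.
ΔP = 6023 Pa = 6.02 kPa.

ΔP ≈ 6.02 kPa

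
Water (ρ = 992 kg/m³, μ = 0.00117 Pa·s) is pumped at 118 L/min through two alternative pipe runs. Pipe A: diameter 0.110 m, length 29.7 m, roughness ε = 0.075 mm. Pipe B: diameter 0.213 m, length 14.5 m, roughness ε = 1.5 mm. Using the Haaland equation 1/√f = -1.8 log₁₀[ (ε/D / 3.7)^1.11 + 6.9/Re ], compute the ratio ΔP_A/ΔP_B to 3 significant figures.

Pipe A: V = Q/A = 0.001967/0.009503 = 0.2069 m/s; Re = 1.93e+04; ε/D = 0.000682; Haaland → f = 0.02722; ΔP_A = f(L/D)(ρV²/2) = 156.1 Pa.
Pipe B: V = Q/A = 0.001967/0.03563 = 0.05519 m/s; Re = 9968; ε/D = 0.00704; Haaland → f = 0.03985; ΔP_B = f(L/D)(ρV²/2) = 4.099 Pa.
ΔP_A/ΔP_B = 156.1/4.099 = 38.1.

ΔP_A/ΔP_B ≈ 38.1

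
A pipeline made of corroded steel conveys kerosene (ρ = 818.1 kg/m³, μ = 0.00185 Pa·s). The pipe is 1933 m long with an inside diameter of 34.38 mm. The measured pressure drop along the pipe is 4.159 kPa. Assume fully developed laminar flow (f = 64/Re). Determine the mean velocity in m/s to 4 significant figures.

For laminar flow, f = 64/Re with Re = ρVD/μ, so Darcy-Weisbach reduces to ΔP = 32μLV/D². Solving for V: V = ΔP·D²/(32μL) = 4159·(0.03438)²/(32·0.00185·1933) = 0.04296 m/s.
Check: Re = ρVD/μ = 818.1·0.04296·0.03438/0.00185 = 653.1 < 2300, so the laminar assumption holds.

V ≈ 0.04296 m/s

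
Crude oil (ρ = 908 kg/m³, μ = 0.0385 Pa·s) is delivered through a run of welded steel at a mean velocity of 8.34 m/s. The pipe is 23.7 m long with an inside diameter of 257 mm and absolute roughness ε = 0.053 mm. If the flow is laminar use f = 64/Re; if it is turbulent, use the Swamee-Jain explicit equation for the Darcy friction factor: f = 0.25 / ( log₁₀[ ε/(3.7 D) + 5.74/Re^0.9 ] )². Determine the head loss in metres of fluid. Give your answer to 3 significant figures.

h_f ≈ 7.04 m

Reynolds number Re = ρVD/μ = 908 · 8.34 · 0.257 / 0.0385 = 5.055e+04.
Re > 4000 → turbulent. Relative roughness ε/D = 5.3e-05/0.257 = 0.000206. Swamee-Jain: f = 0.25/(log₁₀[0.000206/3.7 + 5.74/5.055e+04^0.9])² = 0.25/(log₁₀[5.57e-05 + 0.000335])² = 0.25/(-3.408)² = 0.02153.
Darcy-Weisbach: ΔP = f(L/D)(ρV²/2) = 0.02153·(23.7/0.257)·(908·8.34²/2) = 0.02153·92.22·3.158e+04 = 6.269e+04 Pa.
Head loss h_f = ΔP/(ρg) = 6.269e+04/(908·9.81) = 7.04 m.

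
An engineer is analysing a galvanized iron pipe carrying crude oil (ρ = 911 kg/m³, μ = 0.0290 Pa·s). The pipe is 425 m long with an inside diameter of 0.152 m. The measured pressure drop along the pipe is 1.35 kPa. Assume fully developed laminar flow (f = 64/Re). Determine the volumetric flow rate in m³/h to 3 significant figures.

For laminar flow, f = 64/Re with Re = ρVD/μ, so Darcy-Weisbach reduces to ΔP = 32μLV/D². Solving for V: V = ΔP·D²/(32μL) = 1350·(0.152)²/(32·0.029·425) = 0.07908 m/s.
Check: Re = ρVD/μ = 911·0.07908·0.152/0.029 = 377.6 < 2300, so the laminar assumption holds.
Q = V·A = 0.07908·(π/4·0.152²) = 0.001435 m³/s = 5.17 m³/h.

Q ≈ 5.17 m³/h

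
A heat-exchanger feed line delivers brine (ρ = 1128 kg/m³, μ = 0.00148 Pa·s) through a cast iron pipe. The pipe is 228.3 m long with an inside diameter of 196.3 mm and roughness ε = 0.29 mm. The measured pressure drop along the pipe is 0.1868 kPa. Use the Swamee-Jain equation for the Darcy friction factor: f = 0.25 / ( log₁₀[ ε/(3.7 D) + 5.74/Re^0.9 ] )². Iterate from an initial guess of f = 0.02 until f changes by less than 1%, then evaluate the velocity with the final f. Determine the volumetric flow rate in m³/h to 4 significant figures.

Rearranging Darcy-Weisbach: V = √(2·ΔP·D/(f·L·ρ)). With ε/D = 0.00029/0.1963 = 0.00148, iterate starting from f = 0.02:
  f = 0.02 → V = √(2·186.8·0.1963/(0.02·228.3·1128)) = 0.1193 m/s; Re = ρVD/μ = 1.785e+04; f → 0.0297
  f = 0.0297 → V = 0.09792 m/s; Re = 1.465e+04; f → 0.03084
  f = 0.03084 → V = 0.0961 m/s; Re = 1.438e+04; f → 0.03096
Converged (Δf/f < 1%). With the final f = 0.03096: V = √(2·186.8·0.1963/(0.03096·228.3·1128)) = 0.09592 m/s.
Q = V·A = 0.09592·(π/4·0.1963²) = 0.002903 m³/s = 10.45 m³/h.

Q ≈ 10.45 m³/h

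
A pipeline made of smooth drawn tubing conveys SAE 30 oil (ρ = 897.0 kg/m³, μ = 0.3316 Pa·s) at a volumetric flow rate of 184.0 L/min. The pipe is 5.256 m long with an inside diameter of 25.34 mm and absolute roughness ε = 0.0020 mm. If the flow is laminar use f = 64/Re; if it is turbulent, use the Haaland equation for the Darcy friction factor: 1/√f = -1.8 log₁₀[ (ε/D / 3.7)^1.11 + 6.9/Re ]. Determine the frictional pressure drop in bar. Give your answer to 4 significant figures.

ΔP ≈ 5.282 bar

Q = 184.0 L/min = 184.0/60000 = 0.003067 m³/s.
Cross-sectional area A = πD²/4 = π(0.02534)²/4 = 0.0005043 m²; mean velocity V = Q/A = 0.003067/0.0005043 = 6.081 m/s.
Reynolds number Re = ρVD/μ = 897 · 6.081 · 0.02534 / 0.332 = 416.8.
Re < 2300 → laminar flow, so f = 64/Re = 64/416.8 = 0.1535 (the turbulent correlation is not needed).
Darcy-Weisbach: ΔP = f(L/D)(ρV²/2) = 0.1535·(5.256/0.02534)·(897·6.081²/2) = 0.1535·207.4·1.658e+04 = 5.282e+05 Pa.
ΔP = 5.282e+05 Pa = 5.282 bar.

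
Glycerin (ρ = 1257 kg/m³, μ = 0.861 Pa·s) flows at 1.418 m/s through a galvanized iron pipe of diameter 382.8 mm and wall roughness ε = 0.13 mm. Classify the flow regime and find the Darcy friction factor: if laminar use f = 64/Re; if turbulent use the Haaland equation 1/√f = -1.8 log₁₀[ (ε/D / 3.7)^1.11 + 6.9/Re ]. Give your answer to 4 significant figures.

Re = ρVD/μ = 1257·1.418·0.3828/0.861 = 792.5.
Re < 2300 → laminar, so f = 64/Re = 0.08076 (roughness is irrelevant in laminar flow).

f ≈ 0.08076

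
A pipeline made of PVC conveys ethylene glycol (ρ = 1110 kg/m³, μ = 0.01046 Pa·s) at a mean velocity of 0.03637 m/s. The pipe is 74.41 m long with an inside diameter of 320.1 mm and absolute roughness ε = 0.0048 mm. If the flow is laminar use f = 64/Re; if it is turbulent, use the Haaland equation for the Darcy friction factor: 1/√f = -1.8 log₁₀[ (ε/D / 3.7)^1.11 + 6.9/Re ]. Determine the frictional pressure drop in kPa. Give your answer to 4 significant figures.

ΔP ≈ 0.008841 kPa

Reynolds number Re = ρVD/μ = 1110 · 0.03637 · 0.3201 / 0.0105 = 1235.
Re < 2300 → laminar flow, so f = 64/Re = 64/1235 = 0.0518 (the turbulent correlation is not needed).
Darcy-Weisbach: ΔP = f(L/D)(ρV²/2) = 0.0518·(74.41/0.3201)·(1110·0.03637²/2) = 0.0518·232.5·0.7341 = 8.841 Pa.
ΔP = 8.841 Pa = 0.008841 kPa.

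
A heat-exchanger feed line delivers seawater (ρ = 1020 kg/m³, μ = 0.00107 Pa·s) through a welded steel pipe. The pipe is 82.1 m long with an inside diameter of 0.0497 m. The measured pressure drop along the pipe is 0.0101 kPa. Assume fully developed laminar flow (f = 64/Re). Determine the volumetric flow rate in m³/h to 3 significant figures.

Q ≈ 0.0620 m³/h

For laminar flow, f = 64/Re with Re = ρVD/μ, so Darcy-Weisbach reduces to ΔP = 32μLV/D². Solving for V: V = ΔP·D²/(32μL) = 10.1·(0.0497)²/(32·0.00107·82.1) = 0.008875 m/s.
Check: Re = ρVD/μ = 1020·0.008875·0.0497/0.00107 = 420.5 < 2300, so the laminar assumption holds.
Q = V·A = 0.008875·(π/4·0.0497²) = 1.722e-05 m³/s = 0.0620 m³/h.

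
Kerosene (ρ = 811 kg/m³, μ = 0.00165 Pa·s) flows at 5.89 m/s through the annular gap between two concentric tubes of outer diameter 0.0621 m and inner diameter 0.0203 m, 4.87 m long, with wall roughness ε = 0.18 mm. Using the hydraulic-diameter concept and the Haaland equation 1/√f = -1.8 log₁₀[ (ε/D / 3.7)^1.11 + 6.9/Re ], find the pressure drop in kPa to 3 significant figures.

ΔP ≈ 49.0 kPa

Hydraulic diameter D_h = 4A/P = D_o - D_i = 0.0621 - 0.0203 = 0.0418 m.
Re = ρVD_h/μ = 811·5.89·0.0418/0.00165 = 1.21e+05.
ε/D_h = 0.00018/0.0418 = 0.00431; Haaland gives 1/√f = -1.8 log₁₀[0.000554+5.7e-05] = 5.786, so f = 0.02987.
ΔP = f(L/D_h)(ρV²/2) = 0.02987·4.87/0.0418·1.407e+04 = 4.896e+04 Pa.
ΔP = 49.0 kPa.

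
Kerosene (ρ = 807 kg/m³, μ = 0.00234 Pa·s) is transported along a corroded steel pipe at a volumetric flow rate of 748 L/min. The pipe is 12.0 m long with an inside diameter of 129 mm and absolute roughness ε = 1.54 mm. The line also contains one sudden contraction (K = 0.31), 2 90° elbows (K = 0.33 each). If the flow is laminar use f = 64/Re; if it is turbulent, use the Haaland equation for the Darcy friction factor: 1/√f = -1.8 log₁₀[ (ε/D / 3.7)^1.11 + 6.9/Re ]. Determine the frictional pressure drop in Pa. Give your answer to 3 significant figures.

ΔP ≈ 1770 Pa

Q = 748 L/min = 748/60000 = 0.01247 m³/s.
Cross-sectional area A = πD²/4 = π(0.129)²/4 = 0.01307 m²; mean velocity V = Q/A = 0.01247/0.01307 = 0.9539 m/s.
Reynolds number Re = ρVD/μ = 807 · 0.9539 · 0.129 / 0.00234 = 4.244e+04.
Re > 4000 → turbulent. Relative roughness ε/D = 0.00154/0.129 = 0.0119. Haaland: 1/√f = -1.8 log₁₀[(0.0119/3.7)^1.11 + 6.9/4.244e+04] = -1.8 log₁₀[0.00172 + 0.000163] = 4.907, so f = 0.04153.
Total minor-loss coefficient ΣK = 1·0.31 + 2·0.33 = 0.97.
ΔP = [f·L/D + ΣK]·(ρV²/2) = [0.04153·12/0.129 + 0.97]·(807·0.9539²/2) = [3.864 + 0.97]·367.1 = 1775 Pa.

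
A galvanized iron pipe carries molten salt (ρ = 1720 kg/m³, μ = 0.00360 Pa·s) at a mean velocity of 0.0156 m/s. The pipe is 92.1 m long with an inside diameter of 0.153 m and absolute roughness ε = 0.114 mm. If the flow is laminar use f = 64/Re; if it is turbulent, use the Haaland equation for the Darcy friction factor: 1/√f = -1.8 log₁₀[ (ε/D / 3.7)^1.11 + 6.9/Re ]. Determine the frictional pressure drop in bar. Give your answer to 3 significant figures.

Reynolds number Re = ρVD/μ = 1720 · 0.0156 · 0.153 / 0.0036 = 1140.
Re < 2300 → laminar flow, so f = 64/Re = 64/1140 = 0.05612 (the turbulent correlation is not needed).
Darcy-Weisbach: ΔP = f(L/D)(ρV²/2) = 0.05612·(92.1/0.153)·(1720·0.0156²/2) = 0.05612·602·0.2093 = 7.071 Pa.
ΔP = 7.071 Pa = 7.07×10^-5 bar.

ΔP ≈ 7.07×10^-5 bar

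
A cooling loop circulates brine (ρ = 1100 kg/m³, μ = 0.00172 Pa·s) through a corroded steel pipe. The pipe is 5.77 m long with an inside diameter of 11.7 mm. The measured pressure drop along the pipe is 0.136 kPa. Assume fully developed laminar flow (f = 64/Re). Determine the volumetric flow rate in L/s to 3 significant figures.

For laminar flow, f = 64/Re with Re = ρVD/μ, so Darcy-Weisbach reduces to ΔP = 32μLV/D². Solving for V: V = ΔP·D²/(32μL) = 136·(0.0117)²/(32·0.00172·5.77) = 0.05862 m/s.
Check: Re = ρVD/μ = 1100·0.05862·0.0117/0.00172 = 438.6 < 2300, so the laminar assumption holds.
Q = V·A = 0.05862·(π/4·0.0117²) = 6.303e-06 m³/s = 0.00630 L/s.

Q ≈ 0.00630 L/s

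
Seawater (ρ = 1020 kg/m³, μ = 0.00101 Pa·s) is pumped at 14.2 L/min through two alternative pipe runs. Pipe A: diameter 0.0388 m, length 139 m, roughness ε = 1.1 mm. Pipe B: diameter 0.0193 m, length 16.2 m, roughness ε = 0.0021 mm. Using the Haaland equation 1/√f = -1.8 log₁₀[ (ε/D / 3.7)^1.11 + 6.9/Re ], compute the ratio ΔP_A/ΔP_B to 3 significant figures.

Pipe A: V = Q/A = 0.0002367/0.001182 = 0.2002 m/s; Re = 7843; ε/D = 0.0284; Haaland → f = 0.05987; ΔP_A = f(L/D)(ρV²/2) = 4382 Pa.
Pipe B: V = Q/A = 0.0002367/0.0002926 = 0.809 m/s; Re = 1.577e+04; ε/D = 0.000109; Haaland → f = 0.02751; ΔP_B = f(L/D)(ρV²/2) = 7706 Pa.
ΔP_A/ΔP_B = 4382/7706 = 0.569.

ΔP_A/ΔP_B ≈ 0.569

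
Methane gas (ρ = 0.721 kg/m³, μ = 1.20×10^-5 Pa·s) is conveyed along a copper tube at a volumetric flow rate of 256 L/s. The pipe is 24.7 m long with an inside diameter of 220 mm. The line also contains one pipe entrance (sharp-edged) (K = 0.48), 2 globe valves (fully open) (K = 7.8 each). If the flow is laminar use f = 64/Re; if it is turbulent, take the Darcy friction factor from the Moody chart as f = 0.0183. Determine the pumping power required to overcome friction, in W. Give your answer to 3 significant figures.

Q = 256 L/s = 256/1000 = 0.256 m³/s.
Cross-sectional area A = πD²/4 = π(0.22)²/4 = 0.03801 m²; mean velocity V = Q/A = 0.256/0.03801 = 6.734 m/s.
Reynolds number Re = ρVD/μ = 0.721 · 6.734 · 0.22 / 1.2e-05 = 8.902e+04.
Re > 4000 → turbulent; use the Moody-chart value f = 0.0183.
Total minor-loss coefficient ΣK = 1·0.48 + 2·7.8 = 16.1.
ΔP = [f·L/D + ΣK]·(ρV²/2) = [0.0183·24.7/0.22 + 16.1]·(0.721·6.734²/2) = [2.055 + 16.1]·16.35 = 296.5 Pa.
Pumping power P = QΔP = 0.256·296.5 = 75.90 W = 75.9 W.

P ≈ 75.9 W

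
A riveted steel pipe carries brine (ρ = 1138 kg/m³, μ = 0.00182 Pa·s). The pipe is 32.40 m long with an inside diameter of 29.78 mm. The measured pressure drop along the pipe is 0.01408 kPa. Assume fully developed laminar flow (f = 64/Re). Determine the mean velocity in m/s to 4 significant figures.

For laminar flow, f = 64/Re with Re = ρVD/μ, so Darcy-Weisbach reduces to ΔP = 32μLV/D². Solving for V: V = ΔP·D²/(32μL) = 14.08·(0.02978)²/(32·0.00182·32.4) = 0.006617 m/s.
Check: Re = ρVD/μ = 1138·0.006617·0.02978/0.00182 = 123.2 < 2300, so the laminar assumption holds.

V ≈ 0.006617 m/s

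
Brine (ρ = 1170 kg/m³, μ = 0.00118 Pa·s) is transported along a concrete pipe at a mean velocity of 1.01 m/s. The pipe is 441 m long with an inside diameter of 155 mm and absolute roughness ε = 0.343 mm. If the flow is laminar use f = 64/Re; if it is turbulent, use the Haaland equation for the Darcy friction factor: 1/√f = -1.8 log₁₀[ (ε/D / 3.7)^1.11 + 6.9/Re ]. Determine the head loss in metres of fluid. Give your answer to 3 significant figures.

Reynolds number Re = ρVD/μ = 1170 · 1.01 · 0.155 / 0.00118 = 1.552e+05.
Re > 4000 → turbulent. Relative roughness ε/D = 0.000343/0.155 = 0.00221. Haaland: 1/√f = -1.8 log₁₀[(0.00221/3.7)^1.11 + 6.9/1.552e+05] = -1.8 log₁₀[0.000264 + 4.45e-05] = 6.319, so f = 0.02505.
Darcy-Weisbach: ΔP = f(L/D)(ρV²/2) = 0.02505·(441/0.155)·(1170·1.01²/2) = 0.02505·2845·596.8 = 4.253e+04 Pa.
Head loss h_f = ΔP/(ρg) = 4.253e+04/(1170·9.81) = 3.71 m.

h_f ≈ 3.71 m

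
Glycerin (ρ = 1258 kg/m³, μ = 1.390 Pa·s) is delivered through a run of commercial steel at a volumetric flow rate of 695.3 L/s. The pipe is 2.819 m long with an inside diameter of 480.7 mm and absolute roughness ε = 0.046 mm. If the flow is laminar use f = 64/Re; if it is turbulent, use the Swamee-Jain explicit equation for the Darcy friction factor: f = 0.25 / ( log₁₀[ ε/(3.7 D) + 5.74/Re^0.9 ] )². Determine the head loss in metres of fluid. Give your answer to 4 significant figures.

Q = 695.3 L/s = 695.3/1000 = 0.6953 m³/s.
Cross-sectional area A = πD²/4 = π(0.4807)²/4 = 0.1815 m²; mean velocity V = Q/A = 0.6953/0.1815 = 3.831 m/s.
Reynolds number Re = ρVD/μ = 1258 · 3.831 · 0.4807 / 1.39 = 1667.
Re < 2300 → laminar flow, so f = 64/Re = 64/1667 = 0.0384 (the turbulent correlation is not needed).
Darcy-Weisbach: ΔP = f(L/D)(ρV²/2) = 0.0384·(2.819/0.4807)·(1258·3.831²/2) = 0.0384·5.864·9232 = 2079 Pa.
Head loss h_f = ΔP/(ρg) = 2079/(1258·9.81) = 0.1685 m.

h_f ≈ 0.1685 m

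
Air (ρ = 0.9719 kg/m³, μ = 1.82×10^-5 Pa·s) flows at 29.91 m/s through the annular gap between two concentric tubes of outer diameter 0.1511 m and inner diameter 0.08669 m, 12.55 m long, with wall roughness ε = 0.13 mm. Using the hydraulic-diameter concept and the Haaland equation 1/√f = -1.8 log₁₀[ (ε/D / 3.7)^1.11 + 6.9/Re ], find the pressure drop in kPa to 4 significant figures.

Hydraulic diameter D_h = 4A/P = D_o - D_i = 0.1511 - 0.08669 = 0.06441 m.
Re = ρVD_h/μ = 0.9719·29.91·0.06441/1.82e-05 = 1.029e+05.
ε/D_h = 0.00013/0.06441 = 0.00202; Haaland gives 1/√f = -1.8 log₁₀[0.000239+6.71e-05] = 6.326, so f = 0.02499.
ΔP = f(L/D_h)(ρV²/2) = 0.02499·12.55/0.06441·434.7 = 2116 Pa.
ΔP = 2.116 kPa.

ΔP ≈ 2.116 kPa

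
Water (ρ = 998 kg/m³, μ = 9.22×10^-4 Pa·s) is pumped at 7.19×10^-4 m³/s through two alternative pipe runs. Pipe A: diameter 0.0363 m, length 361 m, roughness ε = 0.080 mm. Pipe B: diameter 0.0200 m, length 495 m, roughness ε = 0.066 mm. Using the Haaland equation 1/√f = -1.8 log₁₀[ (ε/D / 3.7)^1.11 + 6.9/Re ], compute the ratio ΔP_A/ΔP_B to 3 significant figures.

ΔP_A/ΔP_B ≈ 0.0364

Pipe A: V = Q/A = 0.000719/0.001035 = 0.6947 m/s; Re = 2.73e+04; ε/D = 0.0022; Haaland → f = 0.02856; ΔP_A = f(L/D)(ρV²/2) = 6.841e+04 Pa.
Pipe B: V = Q/A = 0.000719/0.0003142 = 2.289 m/s; Re = 4.955e+04; ε/D = 0.0033; Haaland → f = 0.02907; ΔP_B = f(L/D)(ρV²/2) = 1.88e+06 Pa.
ΔP_A/ΔP_B = 6.841e+04/1.88e+06 = 0.0364.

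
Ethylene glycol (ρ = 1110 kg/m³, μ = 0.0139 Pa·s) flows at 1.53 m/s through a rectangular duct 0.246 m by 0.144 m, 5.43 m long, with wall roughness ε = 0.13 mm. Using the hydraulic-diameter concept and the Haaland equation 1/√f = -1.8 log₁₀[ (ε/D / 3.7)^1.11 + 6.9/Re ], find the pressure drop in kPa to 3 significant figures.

Hydraulic diameter D_h = 4A/P = 4·(0.246·0.144)/(2·(0.246+0.144)) = 0.1417/0.78 = 0.1817 m.
Re = ρVD_h/μ = 1110·1.53·0.1817/0.0139 = 2.22e+04.
ε/D_h = 0.00013/0.1817 = 0.000716; Haaland gives 1/√f = -1.8 log₁₀[7.55e-05+0.000311] = 6.143, so f = 0.0265.
ΔP = f(L/D_h)(ρV²/2) = 0.0265·5.43/0.1817·1299 = 1029 Pa.
ΔP = 1.03 kPa.

ΔP ≈ 1.03 kPa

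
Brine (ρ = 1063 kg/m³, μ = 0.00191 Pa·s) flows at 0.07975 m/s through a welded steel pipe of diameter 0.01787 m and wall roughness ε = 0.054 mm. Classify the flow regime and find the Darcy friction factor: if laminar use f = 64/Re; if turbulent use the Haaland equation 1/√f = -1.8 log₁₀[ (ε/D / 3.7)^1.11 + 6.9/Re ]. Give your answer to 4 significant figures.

Re = ρVD/μ = 1063·0.07975·0.01787/0.00191 = 793.1.
Re < 2300 → laminar, so f = 64/Re = 0.08069 (roughness is irrelevant in laminar flow).

f ≈ 0.08069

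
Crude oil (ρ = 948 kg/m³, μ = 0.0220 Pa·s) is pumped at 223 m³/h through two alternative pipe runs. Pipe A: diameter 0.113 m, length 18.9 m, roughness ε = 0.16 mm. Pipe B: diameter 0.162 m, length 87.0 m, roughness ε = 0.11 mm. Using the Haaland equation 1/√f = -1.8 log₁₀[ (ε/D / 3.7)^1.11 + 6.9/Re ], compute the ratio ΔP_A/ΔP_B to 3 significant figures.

ΔP_A/ΔP_B ≈ 1.31

Pipe A: V = Q/A = 0.06194/0.01003 = 6.177 m/s; Re = 3.008e+04; ε/D = 0.00142; Haaland → f = 0.02657; ΔP_A = f(L/D)(ρV²/2) = 8.036e+04 Pa.
Pipe B: V = Q/A = 0.06194/0.02061 = 3.005 m/s; Re = 2.098e+04; ε/D = 0.000679; Haaland → f = 0.02673; ΔP_B = f(L/D)(ρV²/2) = 6.146e+04 Pa.
ΔP_A/ΔP_B = 8.036e+04/6.146e+04 = 1.31.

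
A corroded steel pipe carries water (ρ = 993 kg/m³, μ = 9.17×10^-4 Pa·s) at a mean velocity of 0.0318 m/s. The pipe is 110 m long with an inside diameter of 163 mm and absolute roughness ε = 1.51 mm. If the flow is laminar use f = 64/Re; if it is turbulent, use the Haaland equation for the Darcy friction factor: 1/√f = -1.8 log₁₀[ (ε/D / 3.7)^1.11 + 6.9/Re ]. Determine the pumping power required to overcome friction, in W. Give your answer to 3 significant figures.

P ≈ 0.0103 W

Reynolds number Re = ρVD/μ = 993 · 0.0318 · 0.163 / 0.000917 = 5613.
Re > 4000 → turbulent. Relative roughness ε/D = 0.00151/0.163 = 0.00926. Haaland: 1/√f = -1.8 log₁₀[(0.00926/3.7)^1.11 + 6.9/5613] = -1.8 log₁₀[0.0013 + 0.00123] = 4.676, so f = 0.04574.
Darcy-Weisbach: ΔP = f(L/D)(ρV²/2) = 0.04574·(110/0.163)·(993·0.0318²/2) = 0.04574·674.8·0.5021 = 15.5 Pa.
Q = V·A = 0.0318·0.02087 = 0.0006636 m³/s.
Pumping power P = QΔP = 0.0006636·15.5 = 0.01028 W = 0.0103 W.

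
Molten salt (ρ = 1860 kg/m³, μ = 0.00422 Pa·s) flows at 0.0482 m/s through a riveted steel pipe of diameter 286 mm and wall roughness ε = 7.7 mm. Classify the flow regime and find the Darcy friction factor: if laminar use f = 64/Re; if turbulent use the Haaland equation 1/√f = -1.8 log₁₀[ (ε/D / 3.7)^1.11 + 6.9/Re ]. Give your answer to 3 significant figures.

Re = ρVD/μ = 1860·0.0482·0.286/0.00422 = 6076.
Re > 4000 → turbulent. ε/D = 0.0077/0.286 = 0.0269; Haaland: 1/√f = -1.8 log₁₀[0.00423 + 0.00114] = 4.086, so f = 0.05989.

f ≈ 0.0599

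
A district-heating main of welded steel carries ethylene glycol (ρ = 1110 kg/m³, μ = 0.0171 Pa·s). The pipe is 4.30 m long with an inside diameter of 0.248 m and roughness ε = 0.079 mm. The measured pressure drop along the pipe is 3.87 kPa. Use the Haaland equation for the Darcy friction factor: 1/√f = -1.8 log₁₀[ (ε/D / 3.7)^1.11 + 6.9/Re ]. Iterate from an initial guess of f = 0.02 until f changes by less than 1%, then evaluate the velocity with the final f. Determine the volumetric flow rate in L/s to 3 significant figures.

Rearranging Darcy-Weisbach: V = √(2·ΔP·D/(f·L·ρ)). With ε/D = 7.9e-05/0.248 = 0.000319, iterate starting from f = 0.02:
  f = 0.02 → V = √(2·3870·0.248/(0.02·4.3·1110)) = 4.484 m/s; Re = ρVD/μ = 7.219e+04; f → 0.02031
  f = 0.02031 → V = 4.45 m/s; Re = 7.164e+04; f → 0.02033
Converged (Δf/f < 1%). With the final f = 0.02033: V = √(2·3870·0.248/(0.02033·4.3·1110)) = 4.447 m/s.
Q = V·A = 4.447·(π/4·0.248²) = 0.2148 m³/s = 215 L/s.

Q ≈ 215 L/s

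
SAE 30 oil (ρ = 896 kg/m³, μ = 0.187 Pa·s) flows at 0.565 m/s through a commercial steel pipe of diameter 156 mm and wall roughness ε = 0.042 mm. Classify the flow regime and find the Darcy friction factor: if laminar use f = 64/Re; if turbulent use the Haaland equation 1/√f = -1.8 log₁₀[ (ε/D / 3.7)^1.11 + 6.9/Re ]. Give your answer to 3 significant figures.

f ≈ 0.152

Re = ρVD/μ = 896·0.565·0.156/0.187 = 422.3.
Re < 2300 → laminar, so f = 64/Re = 0.1515 (roughness is irrelevant in laminar flow).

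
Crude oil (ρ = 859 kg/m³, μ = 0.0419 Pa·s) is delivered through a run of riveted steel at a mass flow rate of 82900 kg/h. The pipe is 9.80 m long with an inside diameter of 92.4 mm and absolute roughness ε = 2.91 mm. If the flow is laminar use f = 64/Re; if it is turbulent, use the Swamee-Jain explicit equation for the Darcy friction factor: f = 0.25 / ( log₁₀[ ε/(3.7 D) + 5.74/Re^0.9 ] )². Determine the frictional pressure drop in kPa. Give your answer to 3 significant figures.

ṁ = 82900 kg/h = 82900/3600 = 23.03 kg/s.
A = πD²/4 = π(0.0924)²/4 = 0.006706 m²; mean velocity V = ṁ/(ρA) = 23.03/(859 · 0.006706) = 3.998 m/s.
Reynolds number Re = ρVD/μ = 859 · 3.998 · 0.0924 / 0.0419 = 7573.
Re > 4000 → turbulent. Relative roughness ε/D = 0.00291/0.0924 = 0.0315. Swamee-Jain: f = 0.25/(log₁₀[0.0315/3.7 + 5.74/7573^0.9])² = 0.25/(log₁₀[0.00851 + 0.00185])² = 0.25/(-1.984)² = 0.06348.
Darcy-Weisbach: ΔP = f(L/D)(ρV²/2) = 0.06348·(9.8/0.0924)·(859·3.998²/2) = 0.06348·106.1·6865 = 4.622e+04 Pa.
ΔP = 4.622e+04 Pa = 46.2 kPa.

ΔP ≈ 46.2 kPa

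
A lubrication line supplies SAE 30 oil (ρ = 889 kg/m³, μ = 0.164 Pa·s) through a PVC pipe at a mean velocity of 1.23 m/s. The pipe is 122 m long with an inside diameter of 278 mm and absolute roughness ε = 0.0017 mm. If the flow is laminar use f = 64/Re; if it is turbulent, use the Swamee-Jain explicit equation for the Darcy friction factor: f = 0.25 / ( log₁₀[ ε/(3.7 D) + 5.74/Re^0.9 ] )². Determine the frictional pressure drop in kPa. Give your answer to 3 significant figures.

Reynolds number Re = ρVD/μ = 889 · 1.23 · 0.278 / 0.164 = 1854.
Re < 2300 → laminar flow, so f = 64/Re = 64/1854 = 0.03453 (the turbulent correlation is not needed).
Darcy-Weisbach: ΔP = f(L/D)(ρV²/2) = 0.03453·(122/0.278)·(889·1.23²/2) = 0.03453·438.8·672.5 = 1.019e+04 Pa.
ΔP = 1.019e+04 Pa = 10.2 kPa.

ΔP ≈ 10.2 kPa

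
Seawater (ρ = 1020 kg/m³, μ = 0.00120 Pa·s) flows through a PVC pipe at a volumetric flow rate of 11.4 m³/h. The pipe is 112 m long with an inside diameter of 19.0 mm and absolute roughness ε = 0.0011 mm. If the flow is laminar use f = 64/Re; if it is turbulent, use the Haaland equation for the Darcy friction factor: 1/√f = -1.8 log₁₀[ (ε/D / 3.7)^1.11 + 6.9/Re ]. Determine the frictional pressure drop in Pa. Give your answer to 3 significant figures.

ΔP ≈ 6.07×10^6 Pa

Q = 11.4 m³/h = 11.4/3600 = 0.003167 m³/s.
Cross-sectional area A = πD²/4 = π(0.019)²/4 = 0.0002835 m²; mean velocity V = Q/A = 0.003167/0.0002835 = 11.17 m/s.
Reynolds number Re = ρVD/μ = 1020 · 11.17 · 0.019 / 0.0012 = 1.804e+05.
Re > 4000 → turbulent. Relative roughness ε/D = 1.1e-06/0.019 = 5.79e-05. Haaland: 1/√f = -1.8 log₁₀[(5.79e-05/3.7)^1.11 + 6.9/1.804e+05] = -1.8 log₁₀[4.63e-06 + 3.83e-05] = 7.862, so f = 0.01618.
Darcy-Weisbach: ΔP = f(L/D)(ρV²/2) = 0.01618·(112/0.019)·(1020·11.17²/2) = 0.01618·5895·6.362e+04 = 6.067e+06 Pa.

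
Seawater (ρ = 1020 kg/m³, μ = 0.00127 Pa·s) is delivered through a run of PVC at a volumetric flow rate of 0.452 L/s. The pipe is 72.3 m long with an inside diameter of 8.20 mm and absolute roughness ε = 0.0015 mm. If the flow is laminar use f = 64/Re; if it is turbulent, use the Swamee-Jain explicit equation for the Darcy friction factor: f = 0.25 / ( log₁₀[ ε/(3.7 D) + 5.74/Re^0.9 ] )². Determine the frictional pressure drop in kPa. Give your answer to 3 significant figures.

Q = 0.452 L/s = 0.452/1000 = 0.000452 m³/s.
Cross-sectional area A = πD²/4 = π(0.0082)²/4 = 5.281e-05 m²; mean velocity V = Q/A = 0.000452/5.281e-05 = 8.559 m/s.
Reynolds number Re = ρVD/μ = 1020 · 8.559 · 0.0082 / 0.00127 = 5.637e+04.
Re > 4000 → turbulent. Relative roughness ε/D = 1.5e-06/0.0082 = 0.000183. Swamee-Jain: f = 0.25/(log₁₀[0.000183/3.7 + 5.74/5.637e+04^0.9])² = 0.25/(log₁₀[4.94e-05 + 0.000304])² = 0.25/(-3.452)² = 0.02098.
Darcy-Weisbach: ΔP = f(L/D)(ρV²/2) = 0.02098·(72.3/0.0082)·(1020·8.559²/2) = 0.02098·8817·3.736e+04 = 6.913e+06 Pa.
ΔP = 6.913e+06 Pa = 6910 kPa.

ΔP ≈ 6910 kPa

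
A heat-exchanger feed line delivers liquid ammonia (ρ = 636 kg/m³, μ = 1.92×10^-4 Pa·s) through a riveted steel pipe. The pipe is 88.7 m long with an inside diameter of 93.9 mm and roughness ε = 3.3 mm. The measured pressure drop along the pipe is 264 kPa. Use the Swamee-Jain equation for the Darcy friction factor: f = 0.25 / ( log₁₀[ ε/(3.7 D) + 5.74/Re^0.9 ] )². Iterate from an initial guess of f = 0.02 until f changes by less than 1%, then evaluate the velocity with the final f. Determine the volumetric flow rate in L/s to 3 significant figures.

Rearranging Darcy-Weisbach: V = √(2·ΔP·D/(f·L·ρ)). With ε/D = 0.0033/0.0939 = 0.0351, iterate starting from f = 0.02:
  f = 0.02 → V = √(2·2.64e+05·0.0939/(0.02·88.7·636)) = 6.629 m/s; Re = ρVD/μ = 2.062e+06; f → 0.06116
  f = 0.06116 → V = 3.791 m/s; Re = 1.179e+06; f → 0.06118
Converged (Δf/f < 1%). With the final f = 0.06118: V = √(2·2.64e+05·0.0939/(0.06118·88.7·636)) = 3.79 m/s.
Q = V·A = 3.79·(π/4·0.0939²) = 0.02625 m³/s = 26.2 L/s.

Q ≈ 26.2 L/s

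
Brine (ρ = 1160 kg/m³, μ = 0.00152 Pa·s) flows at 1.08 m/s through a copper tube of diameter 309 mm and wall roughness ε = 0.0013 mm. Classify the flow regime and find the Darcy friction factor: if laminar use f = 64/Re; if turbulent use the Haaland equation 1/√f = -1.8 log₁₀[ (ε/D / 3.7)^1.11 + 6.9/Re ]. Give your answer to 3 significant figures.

Re = ρVD/μ = 1160·1.08·0.309/0.00152 = 2.547e+05.
Re > 4000 → turbulent. ε/D = 1.3e-06/0.309 = 4.21e-06; Haaland: 1/√f = -1.8 log₁₀[2.52e-07 + 2.71e-05] = 8.214, so f = 0.01482.

f ≈ 0.0148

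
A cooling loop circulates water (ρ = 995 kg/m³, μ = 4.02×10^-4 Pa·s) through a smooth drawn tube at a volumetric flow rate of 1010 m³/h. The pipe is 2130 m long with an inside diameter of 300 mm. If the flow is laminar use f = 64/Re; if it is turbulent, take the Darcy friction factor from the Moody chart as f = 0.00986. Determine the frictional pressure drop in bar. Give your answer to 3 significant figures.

Q = 1010 m³/h = 1010/3600 = 0.2806 m³/s.
Cross-sectional area A = πD²/4 = π(0.3)²/4 = 0.07069 m²; mean velocity V = Q/A = 0.2806/0.07069 = 3.969 m/s.
Reynolds number Re = ρVD/μ = 995 · 3.969 · 0.3 / 0.000402 = 2.947e+06.
Re > 4000 → turbulent; use the Moody-chart value f = 0.00986.
Darcy-Weisbach: ΔP = f(L/D)(ρV²/2) = 0.00986·(2130/0.3)·(995·3.969²/2) = 0.00986·7100·7837 = 5.487e+05 Pa.
ΔP = 5.487e+05 Pa = 5.49 bar.

ΔP ≈ 5.49 bar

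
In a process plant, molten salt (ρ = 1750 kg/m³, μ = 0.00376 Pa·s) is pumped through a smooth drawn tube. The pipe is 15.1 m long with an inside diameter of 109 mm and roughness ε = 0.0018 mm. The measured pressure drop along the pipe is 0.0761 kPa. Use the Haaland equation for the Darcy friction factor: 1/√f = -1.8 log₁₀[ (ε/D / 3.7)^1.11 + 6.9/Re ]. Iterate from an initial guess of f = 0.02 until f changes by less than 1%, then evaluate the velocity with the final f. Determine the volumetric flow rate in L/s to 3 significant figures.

Q ≈ 1.26 L/s

Rearranging Darcy-Weisbach: V = √(2·ΔP·D/(f·L·ρ)). With ε/D = 1.8e-06/0.109 = 1.65e-05, iterate starting from f = 0.02:
  f = 0.02 → V = √(2·76.1·0.109/(0.02·15.1·1750)) = 0.1772 m/s; Re = ρVD/μ = 8988; f → 0.03183
  f = 0.03183 → V = 0.1405 m/s; Re = 7125; f → 0.03399
  f = 0.03399 → V = 0.1359 m/s; Re = 6895; f → 0.03431
Converged (Δf/f < 1%). With the final f = 0.03431: V = √(2·76.1·0.109/(0.03431·15.1·1750)) = 0.1353 m/s.
Q = V·A = 0.1353·(π/4·0.109²) = 0.001262 m³/s = 1.26 L/s.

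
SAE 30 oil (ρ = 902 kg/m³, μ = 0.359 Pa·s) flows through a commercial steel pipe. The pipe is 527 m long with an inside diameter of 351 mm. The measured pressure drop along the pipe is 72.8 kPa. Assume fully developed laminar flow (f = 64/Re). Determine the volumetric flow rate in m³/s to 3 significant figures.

Q ≈ 0.143 m³/s

For laminar flow, f = 64/Re with Re = ρVD/μ, so Darcy-Weisbach reduces to ΔP = 32μLV/D². Solving for V: V = ΔP·D²/(32μL) = 7.28e+04·(0.351)²/(32·0.359·527) = 1.481 m/s.
Check: Re = ρVD/μ = 902·1.481·0.351/0.359 = 1307 < 2300, so the laminar assumption holds.
Q = V·A = 1.481·(π/4·0.351²) = 0.1433 m³/s = 0.143 m³/s.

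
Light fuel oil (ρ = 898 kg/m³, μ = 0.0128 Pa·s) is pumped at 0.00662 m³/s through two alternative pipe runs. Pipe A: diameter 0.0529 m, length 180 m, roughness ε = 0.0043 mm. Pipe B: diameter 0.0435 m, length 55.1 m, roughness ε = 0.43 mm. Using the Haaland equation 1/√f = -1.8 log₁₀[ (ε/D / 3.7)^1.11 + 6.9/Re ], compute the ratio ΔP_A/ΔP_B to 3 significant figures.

Pipe A: V = Q/A = 0.00662/0.002198 = 3.012 m/s; Re = 1.118e+04; ε/D = 8.13e-05; Haaland → f = 0.03005; ΔP_A = f(L/D)(ρV²/2) = 4.165e+05 Pa.
Pipe B: V = Q/A = 0.00662/0.001486 = 4.454 m/s; Re = 1.359e+04; ε/D = 0.00989; Haaland → f = 0.04168; ΔP_B = f(L/D)(ρV²/2) = 4.703e+05 Pa.
ΔP_A/ΔP_B = 4.165e+05/4.703e+05 = 0.886.

ΔP_A/ΔP_B ≈ 0.886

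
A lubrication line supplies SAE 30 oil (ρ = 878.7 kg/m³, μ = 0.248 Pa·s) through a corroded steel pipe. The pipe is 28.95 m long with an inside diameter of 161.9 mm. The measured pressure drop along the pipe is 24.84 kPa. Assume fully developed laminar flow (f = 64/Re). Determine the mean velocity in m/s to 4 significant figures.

V ≈ 2.834 m/s

For laminar flow, f = 64/Re with Re = ρVD/μ, so Darcy-Weisbach reduces to ΔP = 32μLV/D². Solving for V: V = ΔP·D²/(32μL) = 2.484e+04·(0.1619)²/(32·0.248·28.95) = 2.834 m/s.
Check: Re = ρVD/μ = 878.7·2.834·0.1619/0.248 = 1626 < 2300, so the laminar assumption holds.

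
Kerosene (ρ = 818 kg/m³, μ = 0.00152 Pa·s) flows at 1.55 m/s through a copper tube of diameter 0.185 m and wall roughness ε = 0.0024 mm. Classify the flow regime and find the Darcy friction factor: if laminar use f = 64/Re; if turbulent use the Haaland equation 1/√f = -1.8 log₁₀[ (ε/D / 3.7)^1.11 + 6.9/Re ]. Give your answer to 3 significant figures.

Re = ρVD/μ = 818·1.55·0.185/0.00152 = 1.543e+05.
Re > 4000 → turbulent. ε/D = 2.4e-06/0.185 = 1.3e-05; Haaland: 1/√f = -1.8 log₁₀[8.81e-07 + 4.47e-05] = 7.814, so f = 0.01638.

f ≈ 0.0164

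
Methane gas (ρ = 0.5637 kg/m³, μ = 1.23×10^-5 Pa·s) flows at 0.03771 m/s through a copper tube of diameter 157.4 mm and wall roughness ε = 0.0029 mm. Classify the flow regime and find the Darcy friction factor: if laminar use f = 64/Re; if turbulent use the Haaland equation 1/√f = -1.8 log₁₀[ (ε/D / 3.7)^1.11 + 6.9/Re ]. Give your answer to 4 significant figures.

Re = ρVD/μ = 0.5637·0.03771·0.1574/1.23e-05 = 272.
Re < 2300 → laminar, so f = 64/Re = 0.2353 (roughness is irrelevant in laminar flow).

f ≈ 0.2353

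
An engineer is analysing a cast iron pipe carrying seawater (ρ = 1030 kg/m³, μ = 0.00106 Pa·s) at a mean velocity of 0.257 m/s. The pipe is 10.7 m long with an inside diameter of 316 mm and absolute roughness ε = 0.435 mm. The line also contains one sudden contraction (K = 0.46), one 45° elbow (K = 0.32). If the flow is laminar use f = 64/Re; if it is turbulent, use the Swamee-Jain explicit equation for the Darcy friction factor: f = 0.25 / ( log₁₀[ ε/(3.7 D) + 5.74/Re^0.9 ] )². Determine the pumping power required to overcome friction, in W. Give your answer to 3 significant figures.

Reynolds number Re = ρVD/μ = 1030 · 0.257 · 0.316 / 0.00106 = 7.891e+04.
Re > 4000 → turbulent. Relative roughness ε/D = 0.000435/0.316 = 0.00138. Swamee-Jain: f = 0.25/(log₁₀[0.00138/3.7 + 5.74/7.891e+04^0.9])² = 0.25/(log₁₀[0.000372 + 0.000225])² = 0.25/(-3.224)² = 0.02405.
Total minor-loss coefficient ΣK = 1·0.46 + 1·0.32 = 0.78.
ΔP = [f·L/D + ΣK]·(ρV²/2) = [0.02405·10.7/0.316 + 0.78]·(1030·0.257²/2) = [0.8143 + 0.78]·34.02 = 54.23 Pa.
Q = V·A = 0.257·0.07843 = 0.02016 m³/s.
Pumping power P = QΔP = 0.02016·54.23 = 1.093 W = 1.09 W.

P ≈ 1.09 W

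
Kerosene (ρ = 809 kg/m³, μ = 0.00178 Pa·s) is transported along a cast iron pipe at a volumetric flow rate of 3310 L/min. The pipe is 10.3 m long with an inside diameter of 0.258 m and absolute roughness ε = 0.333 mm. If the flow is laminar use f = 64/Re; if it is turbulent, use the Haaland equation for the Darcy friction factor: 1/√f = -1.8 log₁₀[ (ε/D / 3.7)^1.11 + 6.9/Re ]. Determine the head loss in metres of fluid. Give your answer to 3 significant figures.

Q = 3310 L/min = 3310/60000 = 0.05517 m³/s.
Cross-sectional area A = πD²/4 = π(0.258)²/4 = 0.05228 m²; mean velocity V = Q/A = 0.05517/0.05228 = 1.055 m/s.
Reynolds number Re = ρVD/μ = 809 · 1.055 · 0.258 / 0.00178 = 1.237e+05.
Re > 4000 → turbulent. Relative roughness ε/D = 0.000333/0.258 = 0.00129. Haaland: 1/√f = -1.8 log₁₀[(0.00129/3.7)^1.11 + 6.9/1.237e+05] = -1.8 log₁₀[0.000145 + 5.58e-05] = 6.654, so f = 0.02259.
Darcy-Weisbach: ΔP = f(L/D)(ρV²/2) = 0.02259·(10.3/0.258)·(809·1.055²/2) = 0.02259·39.92·450.4 = 406.1 Pa.
Head loss h_f = ΔP/(ρg) = 406.1/(809·9.81) = 0.0512 m.

h_f ≈ 0.0512 m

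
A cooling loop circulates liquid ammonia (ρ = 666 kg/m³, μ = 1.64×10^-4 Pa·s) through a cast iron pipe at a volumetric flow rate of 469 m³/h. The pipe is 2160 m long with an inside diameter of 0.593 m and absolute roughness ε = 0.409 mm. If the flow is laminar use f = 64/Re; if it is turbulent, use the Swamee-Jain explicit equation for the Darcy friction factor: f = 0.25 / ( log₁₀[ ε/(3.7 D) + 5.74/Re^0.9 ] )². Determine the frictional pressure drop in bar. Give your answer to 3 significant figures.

Q = 469 m³/h = 469/3600 = 0.1303 m³/s.
Cross-sectional area A = πD²/4 = π(0.593)²/4 = 0.2762 m²; mean velocity V = Q/A = 0.1303/0.2762 = 0.4717 m/s.
Reynolds number Re = ρVD/μ = 666 · 0.4717 · 0.593 / 0.000164 = 1.136e+06.
Re > 4000 → turbulent. Relative roughness ε/D = 0.000409/0.593 = 0.00069. Swamee-Jain: f = 0.25/(log₁₀[0.00069/3.7 + 5.74/1.136e+06^0.9])² = 0.25/(log₁₀[0.000186 + 2.04e-05])² = 0.25/(-3.684)² = 0.01842.
Darcy-Weisbach: ΔP = f(L/D)(ρV²/2) = 0.01842·(2160/0.593)·(666·0.4717²/2) = 0.01842·3642·74.09 = 4970 Pa.
ΔP = 4970 Pa = 0.0497 bar.

ΔP ≈ 0.0497 bar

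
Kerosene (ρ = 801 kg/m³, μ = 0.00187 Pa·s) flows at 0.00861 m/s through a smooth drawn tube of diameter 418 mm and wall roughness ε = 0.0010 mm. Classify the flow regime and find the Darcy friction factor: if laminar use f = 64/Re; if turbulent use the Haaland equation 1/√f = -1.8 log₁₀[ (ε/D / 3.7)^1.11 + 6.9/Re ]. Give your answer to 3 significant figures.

Re = ρVD/μ = 801·0.00861·0.418/0.00187 = 1542.
Re < 2300 → laminar, so f = 64/Re = 0.04152 (roughness is irrelevant in laminar flow).

f ≈ 0.0415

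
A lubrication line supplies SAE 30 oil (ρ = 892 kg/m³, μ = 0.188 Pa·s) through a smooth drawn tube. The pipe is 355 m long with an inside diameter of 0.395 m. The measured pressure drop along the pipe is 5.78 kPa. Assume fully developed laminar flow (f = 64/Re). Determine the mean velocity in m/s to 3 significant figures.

For laminar flow, f = 64/Re with Re = ρVD/μ, so Darcy-Weisbach reduces to ΔP = 32μLV/D². Solving for V: V = ΔP·D²/(32μL) = 5780·(0.395)²/(32·0.188·355) = 0.4223 m/s.
Check: Re = ρVD/μ = 892·0.4223·0.395/0.188 = 791.4 < 2300, so the laminar assumption holds.

V ≈ 0.422 m/s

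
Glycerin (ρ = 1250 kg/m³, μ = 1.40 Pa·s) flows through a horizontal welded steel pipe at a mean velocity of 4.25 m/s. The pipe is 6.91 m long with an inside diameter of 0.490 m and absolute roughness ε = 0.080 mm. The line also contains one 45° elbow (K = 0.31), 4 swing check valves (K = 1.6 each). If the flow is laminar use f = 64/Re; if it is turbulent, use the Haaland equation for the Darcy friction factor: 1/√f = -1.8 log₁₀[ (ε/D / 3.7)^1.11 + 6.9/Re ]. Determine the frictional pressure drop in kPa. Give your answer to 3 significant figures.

Reynolds number Re = ρVD/μ = 1250 · 4.25 · 0.49 / 1.4 = 1859.
Re < 2300 → laminar flow, so f = 64/Re = 64/1859 = 0.03442 (the turbulent correlation is not needed).
Total minor-loss coefficient ΣK = 1·0.31 + 4·1.6 = 6.71.
ΔP = [f·L/D + ΣK]·(ρV²/2) = [0.03442·6.91/0.49 + 6.71]·(1250·4.25²/2) = [0.4854 + 6.71]·1.129e+04 = 8.123e+04 Pa.
ΔP = 8.123e+04 Pa = 81.2 kPa.

ΔP ≈ 81.2 kPa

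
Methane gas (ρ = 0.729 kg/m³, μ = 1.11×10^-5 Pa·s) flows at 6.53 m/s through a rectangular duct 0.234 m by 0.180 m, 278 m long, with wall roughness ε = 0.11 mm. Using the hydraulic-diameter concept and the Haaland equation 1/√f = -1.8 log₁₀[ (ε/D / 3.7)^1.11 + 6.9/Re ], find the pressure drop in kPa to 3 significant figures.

ΔP ≈ 0.437 kPa

Hydraulic diameter D_h = 4A/P = 4·(0.234·0.18)/(2·(0.234+0.18)) = 0.1685/0.828 = 0.2035 m.
Re = ρVD_h/μ = 0.729·6.53·0.2035/1.11e-05 = 8.726e+04.
ε/D_h = 0.00011/0.2035 = 0.000541; Haaland gives 1/√f = -1.8 log₁₀[5.53e-05+7.91e-05] = 6.969, so f = 0.02059.
ΔP = f(L/D_h)(ρV²/2) = 0.02059·278/0.2035·15.54 = 437.2 Pa.
ΔP = 0.437 kPa.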